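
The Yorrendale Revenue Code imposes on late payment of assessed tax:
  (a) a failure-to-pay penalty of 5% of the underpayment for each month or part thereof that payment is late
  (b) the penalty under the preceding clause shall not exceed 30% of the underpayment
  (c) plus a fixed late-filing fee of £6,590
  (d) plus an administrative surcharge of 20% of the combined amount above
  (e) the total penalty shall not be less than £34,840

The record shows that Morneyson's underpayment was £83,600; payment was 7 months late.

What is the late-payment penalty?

£38,004

Accrued rate: 5% × 7 = 35%, capped at 30% → 30%
Failure-to-pay penalty: 30% of £83,600 = £25,080
Penalty before surcharge: £25,080 + £6,590 = £31,670
Administrative surcharge: 20% of £31,670 = £6,334
Total penalty: £31,670 + £6,334 = £38,004
Minimum £34,840: £38,004 meets the minimum, no increase.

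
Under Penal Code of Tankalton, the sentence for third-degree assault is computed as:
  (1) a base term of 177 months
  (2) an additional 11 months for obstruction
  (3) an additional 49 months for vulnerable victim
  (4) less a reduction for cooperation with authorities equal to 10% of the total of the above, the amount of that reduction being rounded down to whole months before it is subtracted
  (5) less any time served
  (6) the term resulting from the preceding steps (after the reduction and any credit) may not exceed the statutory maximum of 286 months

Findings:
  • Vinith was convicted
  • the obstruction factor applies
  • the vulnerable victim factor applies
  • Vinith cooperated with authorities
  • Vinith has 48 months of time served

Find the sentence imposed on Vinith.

Obstruction enhancement: +11 months
Vulnerable victim enhancement: +49 months
Adjusted term: 177 months + 11 months + 49 months = 237 months
Cooperation with authorities reduction: 10% of 237 months = 23 months (rounded down)
After reduction: 237 − 23 = 214 months
Less time served: 214 months − 48 months = 166 months
Cap at 286 months: 166 months is within the cap, no reduction.

Sentence: 166 months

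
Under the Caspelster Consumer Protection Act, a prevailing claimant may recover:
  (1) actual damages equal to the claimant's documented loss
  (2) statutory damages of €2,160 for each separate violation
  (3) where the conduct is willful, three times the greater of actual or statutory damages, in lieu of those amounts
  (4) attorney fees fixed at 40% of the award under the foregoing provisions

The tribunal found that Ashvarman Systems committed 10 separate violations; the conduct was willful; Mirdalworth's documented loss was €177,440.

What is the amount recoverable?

Statutory damages: 10 × €2,160 = €21,600
Greater of actual damages (€177,440) or statutory damages (€21,600): €177,440
Trebled: 3 × €177,440 = €532,320
Attorney fees: 40% of €532,320 = €212,928
Total recovery: €532,320 + €212,928 = €745,248

€745,248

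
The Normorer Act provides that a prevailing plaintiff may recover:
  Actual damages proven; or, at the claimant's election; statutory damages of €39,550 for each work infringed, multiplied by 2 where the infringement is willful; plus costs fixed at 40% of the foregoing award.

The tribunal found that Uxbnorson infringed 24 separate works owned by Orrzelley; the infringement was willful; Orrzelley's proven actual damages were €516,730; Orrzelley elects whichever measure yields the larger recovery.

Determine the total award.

€2,657,760

Statutory damages: 24 × €39,550 = €949,200
Doubled: 2 × €949,200 = €1,898,400
Greater of actual damages (€516,730) or enhanced statutory damages (€1,898,400): €1,898,400
Costs: 40% of €1,898,400 = €759,360
Award plus costs: €1,898,400 + €759,360 = €2,657,760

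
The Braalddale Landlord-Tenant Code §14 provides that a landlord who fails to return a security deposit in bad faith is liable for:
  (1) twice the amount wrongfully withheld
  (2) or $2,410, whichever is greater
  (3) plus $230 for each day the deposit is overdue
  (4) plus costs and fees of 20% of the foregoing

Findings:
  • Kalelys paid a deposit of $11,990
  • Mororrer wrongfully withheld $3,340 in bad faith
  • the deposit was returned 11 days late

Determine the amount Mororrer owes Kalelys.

Doubled: 2 × $3,340 = $6,680
Minimum $2,410: $6,680 meets the minimum, no increase.
Late-return penalty: 11 × $230 = $2,530
Damages plus late penalty: $6,680 + $2,530 = $9,210
Costs and fees: 20% of $9,210 = $1,842
Total recovery: $9,210 + $1,842 = $11,052

$11,052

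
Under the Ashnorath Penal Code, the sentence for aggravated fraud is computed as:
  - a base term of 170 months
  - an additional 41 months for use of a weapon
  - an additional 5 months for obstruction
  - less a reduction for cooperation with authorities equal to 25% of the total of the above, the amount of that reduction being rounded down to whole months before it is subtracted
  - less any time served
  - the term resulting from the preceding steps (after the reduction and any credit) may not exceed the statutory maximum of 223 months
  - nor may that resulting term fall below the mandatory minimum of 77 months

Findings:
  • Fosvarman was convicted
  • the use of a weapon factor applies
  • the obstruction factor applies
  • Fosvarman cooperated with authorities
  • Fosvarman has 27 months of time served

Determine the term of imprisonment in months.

Sentence: 135 months

Use of a weapon enhancement: +41 months
Obstruction enhancement: +5 months
Adjusted term: 170 months + 41 months + 5 months = 216 months
Cooperation with authorities reduction: 25% of 216 months = 54 months (rounded down)
After reduction: 216 − 54 = 162 months
Less time served: 162 months − 27 months = 135 months
Cap at 223 months: 135 months is within the cap, no reduction.
Minimum 77 months: 135 months meets the minimum, no increase.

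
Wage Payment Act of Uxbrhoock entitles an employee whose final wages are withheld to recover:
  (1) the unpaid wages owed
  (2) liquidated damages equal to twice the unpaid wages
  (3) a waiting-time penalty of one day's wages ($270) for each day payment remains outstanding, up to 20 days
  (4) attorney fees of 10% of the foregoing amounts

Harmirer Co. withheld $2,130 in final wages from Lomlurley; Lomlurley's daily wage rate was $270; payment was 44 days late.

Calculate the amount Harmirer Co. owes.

Doubled: 2 × $2,130 = $4,260
Penalty days: min(44, 20) = 20
Waiting-time penalty: 20 × $270 = $5,400
Subtotal: $2,130 + $4,260 + $5,400 = $11,790
Attorney fees: 10% of $11,790 = $1,179
Total award: $11,790 + $1,179 = $12,969

Total award: $12,969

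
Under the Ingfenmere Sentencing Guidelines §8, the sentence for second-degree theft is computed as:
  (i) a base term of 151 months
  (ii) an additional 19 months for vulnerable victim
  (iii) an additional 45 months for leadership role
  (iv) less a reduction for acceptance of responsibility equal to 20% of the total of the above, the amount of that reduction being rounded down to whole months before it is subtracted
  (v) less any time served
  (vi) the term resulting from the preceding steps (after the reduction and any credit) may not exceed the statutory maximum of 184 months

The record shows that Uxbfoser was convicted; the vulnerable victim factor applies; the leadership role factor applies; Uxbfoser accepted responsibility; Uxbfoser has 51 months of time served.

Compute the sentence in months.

Sentence: 121 months

Vulnerable victim enhancement: +19 months
Leadership role enhancement: +45 months
Adjusted term: 151 months + 19 months + 45 months = 215 months
Acceptance of responsibility reduction: 20% of 215 months = 43 months (rounded down)
After reduction: 215 − 43 = 172 months
Less time served: 172 months − 51 months = 121 months
Cap at 184 months: 121 months is within the cap, no reduction.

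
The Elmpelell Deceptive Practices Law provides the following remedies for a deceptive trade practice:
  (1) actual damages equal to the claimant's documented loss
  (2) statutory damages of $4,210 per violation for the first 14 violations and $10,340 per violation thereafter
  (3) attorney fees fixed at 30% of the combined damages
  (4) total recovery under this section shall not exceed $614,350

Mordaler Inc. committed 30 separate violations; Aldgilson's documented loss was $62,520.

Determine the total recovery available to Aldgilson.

First 14 violations: 14 × $4,210 = $58,940
Remaining violations: (30 − 14) × $10,340 = $165,440
Statutory damages: $58,940 + $165,440 = $224,380
Combined damages: $62,520 + $224,380 = $286,900
Attorney fees: 30% of $286,900 = $86,070
Total before cap: $286,900 + $86,070 = $372,970
Cap at $614,350: $372,970 is within the cap, no reduction.

$372,970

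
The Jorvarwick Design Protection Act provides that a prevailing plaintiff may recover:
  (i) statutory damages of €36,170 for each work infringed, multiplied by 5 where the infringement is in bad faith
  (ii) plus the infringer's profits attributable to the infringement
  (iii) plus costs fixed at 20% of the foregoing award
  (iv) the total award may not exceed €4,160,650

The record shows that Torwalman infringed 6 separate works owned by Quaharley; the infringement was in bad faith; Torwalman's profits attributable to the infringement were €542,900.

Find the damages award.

Statutory damages: 6 × €36,170 = €217,020
Multiplied by 5: 5 × €217,020 = €1,085,100
Combined award: €1,085,100 + €542,900 = €1,628,000
Costs: 20% of €1,628,000 = €325,600
Award plus costs: €1,628,000 + €325,600 = €1,953,600
Cap at €4,160,650: €1,953,600 is within the cap, no reduction.

€1,953,600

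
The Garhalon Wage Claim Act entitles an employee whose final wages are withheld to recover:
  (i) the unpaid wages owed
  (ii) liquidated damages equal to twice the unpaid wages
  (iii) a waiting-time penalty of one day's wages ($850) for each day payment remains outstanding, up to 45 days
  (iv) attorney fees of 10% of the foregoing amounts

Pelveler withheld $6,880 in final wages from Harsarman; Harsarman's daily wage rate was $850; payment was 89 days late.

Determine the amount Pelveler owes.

$64,779

Doubled: 2 × $6,880 = $13,760
Penalty days: min(89, 45) = 45
Waiting-time penalty: 45 × $850 = $38,250
Subtotal: $6,880 + $13,760 + $38,250 = $58,890
Attorney fees: 10% of $58,890 = $5,889
Total award: $58,890 + $5,889 = $64,779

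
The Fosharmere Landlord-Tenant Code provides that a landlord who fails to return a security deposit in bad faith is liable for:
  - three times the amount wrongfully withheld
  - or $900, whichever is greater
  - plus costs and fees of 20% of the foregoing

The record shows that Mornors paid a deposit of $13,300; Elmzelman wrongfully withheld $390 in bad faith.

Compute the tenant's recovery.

Recovery: $1,404

Trebled: 3 × $390 = $1,170
Minimum $900: $1,170 meets the minimum, no increase.
Costs and fees: 20% of $1,170 = $234
Total recovery: $1,170 + $234 = $1,404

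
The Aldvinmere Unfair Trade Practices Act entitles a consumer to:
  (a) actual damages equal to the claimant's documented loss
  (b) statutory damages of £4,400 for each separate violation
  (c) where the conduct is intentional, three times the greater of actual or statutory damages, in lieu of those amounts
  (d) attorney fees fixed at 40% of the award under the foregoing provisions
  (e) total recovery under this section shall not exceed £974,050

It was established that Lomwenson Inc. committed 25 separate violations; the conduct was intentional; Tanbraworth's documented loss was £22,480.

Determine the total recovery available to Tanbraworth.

Statutory damages: 25 × £4,400 = £110,000
Greater of actual damages (£22,480) or statutory damages (£110,000): £110,000
Trebled: 3 × £110,000 = £330,000
Attorney fees: 40% of £330,000 = £132,000
Total before cap: £330,000 + £132,000 = £462,000
Cap at £974,050: £462,000 is within the cap, no reduction.

£462,000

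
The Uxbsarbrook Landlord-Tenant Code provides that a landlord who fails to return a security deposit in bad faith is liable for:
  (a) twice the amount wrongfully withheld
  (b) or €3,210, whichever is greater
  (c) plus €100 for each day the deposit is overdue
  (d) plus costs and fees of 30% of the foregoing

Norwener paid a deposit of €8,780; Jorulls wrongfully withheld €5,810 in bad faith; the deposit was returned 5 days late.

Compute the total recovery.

€15,756

Doubled: 2 × €5,810 = €11,620
Minimum €3,210: €11,620 meets the minimum, no increase.
Late-return penalty: 5 × €100 = €500
Damages plus late penalty: €11,620 + €500 = €12,120
Costs and fees: 30% of €12,120 = €3,636
Total recovery: €12,120 + €3,636 = €15,756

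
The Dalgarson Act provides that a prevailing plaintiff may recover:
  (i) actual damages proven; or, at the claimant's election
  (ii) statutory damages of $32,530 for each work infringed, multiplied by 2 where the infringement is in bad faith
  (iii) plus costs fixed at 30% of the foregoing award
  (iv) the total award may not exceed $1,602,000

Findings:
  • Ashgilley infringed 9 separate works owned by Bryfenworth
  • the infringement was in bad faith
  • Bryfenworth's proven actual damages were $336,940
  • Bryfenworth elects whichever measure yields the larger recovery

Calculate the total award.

$761,202

Statutory damages: 9 × $32,530 = $292,770
Doubled: 2 × $292,770 = $585,540
Greater of actual damages ($336,940) or enhanced statutory damages ($585,540): $585,540
Costs: 30% of $585,540 = $175,662
Award plus costs: $585,540 + $175,662 = $761,202
Cap at $1,602,000: $761,202 is within the cap, no reduction.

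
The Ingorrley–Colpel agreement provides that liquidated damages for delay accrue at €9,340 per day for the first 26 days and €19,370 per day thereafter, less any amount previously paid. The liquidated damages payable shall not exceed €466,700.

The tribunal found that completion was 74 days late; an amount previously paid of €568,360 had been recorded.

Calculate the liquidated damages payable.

€466,700

First 26 days: 26 × €9,340 = €242,840
Remaining days: (74 − 26) × €19,370 = €929,760
Accrued per-day damages: €242,840 + €929,760 = €1,172,600
Less amount previously paid: €1,172,600 − €568,360 = €604,240
Cap at €466,700: €604,240 exceeds the cap → €466,700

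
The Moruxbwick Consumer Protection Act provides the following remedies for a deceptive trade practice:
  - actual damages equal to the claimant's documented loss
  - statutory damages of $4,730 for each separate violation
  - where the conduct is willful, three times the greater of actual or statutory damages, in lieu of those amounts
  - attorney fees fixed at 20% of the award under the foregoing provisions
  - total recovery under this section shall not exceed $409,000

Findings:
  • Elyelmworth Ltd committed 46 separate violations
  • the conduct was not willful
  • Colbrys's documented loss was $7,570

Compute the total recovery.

Statutory damages: 46 × $4,730 = $217,580
Conduct not willful: the in-lieu enhancement does not apply.
Actual plus statutory damages: $7,570 + $217,580 = $225,150
Attorney fees: 20% of $225,150 = $45,030
Total before cap: $225,150 + $45,030 = $270,180
Cap at $409,000: $270,180 is within the cap, no reduction.

$270,180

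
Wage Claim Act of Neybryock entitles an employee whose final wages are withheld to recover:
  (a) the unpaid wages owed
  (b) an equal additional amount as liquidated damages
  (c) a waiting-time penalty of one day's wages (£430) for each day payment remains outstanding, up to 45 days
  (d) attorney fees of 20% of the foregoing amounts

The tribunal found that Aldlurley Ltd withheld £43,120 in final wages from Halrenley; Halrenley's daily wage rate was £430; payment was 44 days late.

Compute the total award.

£126,192

Liquidated damages (equal amount): £43,120
Penalty days: min(44, 45) = 44
Waiting-time penalty: 44 × £430 = £18,920
Subtotal: £43,120 + £43,120 + £18,920 = £105,160
Attorney fees: 20% of £105,160 = £21,032
Total award: £105,160 + £21,032 = £126,192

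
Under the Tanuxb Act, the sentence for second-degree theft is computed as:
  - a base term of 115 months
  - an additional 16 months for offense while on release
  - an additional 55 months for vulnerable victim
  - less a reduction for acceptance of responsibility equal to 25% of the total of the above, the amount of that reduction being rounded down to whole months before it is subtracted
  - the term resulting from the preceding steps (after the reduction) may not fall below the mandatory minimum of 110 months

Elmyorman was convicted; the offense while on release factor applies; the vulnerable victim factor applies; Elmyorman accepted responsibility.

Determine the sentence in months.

140 months

Offense while on release enhancement: +16 months
Vulnerable victim enhancement: +55 months
Adjusted term: 115 months + 16 months + 55 months = 186 months
Acceptance of responsibility reduction: 25% of 186 months = 46 months (rounded down)
After reduction: 186 − 46 = 140 months
Minimum 110 months: 140 months meets the minimum, no increase.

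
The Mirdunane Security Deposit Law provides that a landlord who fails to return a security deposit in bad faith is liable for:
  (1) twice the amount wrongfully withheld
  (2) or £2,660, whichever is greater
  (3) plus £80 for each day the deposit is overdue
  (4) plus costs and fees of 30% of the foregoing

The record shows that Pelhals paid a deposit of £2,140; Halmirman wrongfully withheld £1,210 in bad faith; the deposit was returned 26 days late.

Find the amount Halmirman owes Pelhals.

Doubled: 2 × £1,210 = £2,420
Minimum £2,660: £2,420 is below the minimum → £2,660
Late-return penalty: 26 × £80 = £2,080
Damages plus late penalty: £2,660 + £2,080 = £4,740
Costs and fees: 30% of £4,740 = £1,422
Total recovery: £4,740 + £1,422 = £6,162

£6,162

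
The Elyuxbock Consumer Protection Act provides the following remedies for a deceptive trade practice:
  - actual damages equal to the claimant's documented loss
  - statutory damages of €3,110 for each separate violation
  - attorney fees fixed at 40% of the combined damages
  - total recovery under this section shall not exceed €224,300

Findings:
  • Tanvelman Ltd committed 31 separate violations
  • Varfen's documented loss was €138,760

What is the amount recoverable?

Statutory damages: 31 × €3,110 = €96,410
Combined damages: €138,760 + €96,410 = €235,170
Attorney fees: 40% of €235,170 = €94,068
Total before cap: €235,170 + €94,068 = €329,238
Cap at €224,300: €329,238 exceeds the cap → €224,300

Total recovery: €224,300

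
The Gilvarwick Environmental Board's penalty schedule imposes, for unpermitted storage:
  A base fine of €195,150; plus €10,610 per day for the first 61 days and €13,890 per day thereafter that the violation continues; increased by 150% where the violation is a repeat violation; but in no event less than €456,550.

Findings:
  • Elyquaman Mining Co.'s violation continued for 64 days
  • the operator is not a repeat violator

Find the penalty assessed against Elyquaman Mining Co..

First 61 days: 61 × €10,610 = €647,210
Remaining days: (64 − 61) × €13,890 = €41,670
Per-day component: €647,210 + €41,670 = €688,880
Base plus per-day: €195,150 + €688,880 = €884,030
The operator is not a repeat violator: no 150% increase.
Minimum €456,550: €884,030 meets the minimum, no increase.

€884,030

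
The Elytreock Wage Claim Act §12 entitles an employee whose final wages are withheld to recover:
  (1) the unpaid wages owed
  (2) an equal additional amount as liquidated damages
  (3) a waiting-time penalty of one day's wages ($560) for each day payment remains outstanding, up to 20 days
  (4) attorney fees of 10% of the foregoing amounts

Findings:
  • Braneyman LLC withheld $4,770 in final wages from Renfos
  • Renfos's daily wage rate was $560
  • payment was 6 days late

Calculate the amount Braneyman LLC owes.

Liquidated damages (equal amount): $4,770
Penalty days: min(6, 20) = 6
Waiting-time penalty: 6 × $560 = $3,360
Subtotal: $4,770 + $4,770 + $3,360 = $12,900
Attorney fees: 10% of $12,900 = $1,290
Total award: $12,900 + $1,290 = $14,190

$14,190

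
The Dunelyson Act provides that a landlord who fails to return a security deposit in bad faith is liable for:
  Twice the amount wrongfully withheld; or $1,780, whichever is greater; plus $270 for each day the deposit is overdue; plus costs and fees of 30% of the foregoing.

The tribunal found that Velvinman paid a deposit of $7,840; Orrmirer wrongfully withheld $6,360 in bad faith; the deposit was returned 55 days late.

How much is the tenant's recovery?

$35,841

Doubled: 2 × $6,360 = $12,720
Minimum $1,780: $12,720 meets the minimum, no increase.
Late-return penalty: 55 × $270 = $14,850
Damages plus late penalty: $12,720 + $14,850 = $27,570
Costs and fees: 30% of $27,570 = $8,271
Total recovery: $27,570 + $8,271 = $35,841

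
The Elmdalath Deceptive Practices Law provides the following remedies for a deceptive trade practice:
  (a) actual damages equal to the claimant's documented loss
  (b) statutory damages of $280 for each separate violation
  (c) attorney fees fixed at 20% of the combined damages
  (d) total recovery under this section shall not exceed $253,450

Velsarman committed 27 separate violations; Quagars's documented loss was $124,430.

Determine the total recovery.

Statutory damages: 27 × $280 = $7,560
Combined damages: $124,430 + $7,560 = $131,990
Attorney fees: 20% of $131,990 = $26,398
Total before cap: $131,990 + $26,398 = $158,388
Cap at $253,450: $158,388 is within the cap, no reduction.

$158,388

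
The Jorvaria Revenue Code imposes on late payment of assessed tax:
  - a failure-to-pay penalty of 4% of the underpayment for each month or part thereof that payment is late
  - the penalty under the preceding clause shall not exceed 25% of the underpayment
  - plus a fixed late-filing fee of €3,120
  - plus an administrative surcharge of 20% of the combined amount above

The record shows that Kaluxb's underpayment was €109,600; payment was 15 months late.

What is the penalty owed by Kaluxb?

Accrued rate: 4% × 15 = 60%, capped at 25% → 25%
Failure-to-pay penalty: 25% of €109,600 = €27,400
Penalty before surcharge: €27,400 + €3,120 = €30,520
Administrative surcharge: 20% of €30,520 = €6,104
Total penalty: €30,520 + €6,104 = €36,624

€36,624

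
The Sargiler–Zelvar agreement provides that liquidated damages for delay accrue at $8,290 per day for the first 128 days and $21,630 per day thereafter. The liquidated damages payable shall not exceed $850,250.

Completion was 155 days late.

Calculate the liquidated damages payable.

First 128 days: 128 × $8,290 = $1,061,120
Remaining days: (155 − 128) × $21,630 = $584,010
Accrued per-day damages: $1,061,120 + $584,010 = $1,645,130
Cap at $850,250: $1,645,130 exceeds the cap → $850,250

$850,250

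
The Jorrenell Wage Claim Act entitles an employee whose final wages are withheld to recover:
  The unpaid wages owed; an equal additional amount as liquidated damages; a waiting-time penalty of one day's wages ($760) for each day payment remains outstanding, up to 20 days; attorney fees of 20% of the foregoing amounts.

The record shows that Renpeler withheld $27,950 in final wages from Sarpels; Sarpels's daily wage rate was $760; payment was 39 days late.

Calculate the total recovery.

$85,320

Liquidated damages (equal amount): $27,950
Penalty days: min(39, 20) = 20
Waiting-time penalty: 20 × $760 = $15,200
Subtotal: $27,950 + $27,950 + $15,200 = $71,100
Attorney fees: 20% of $71,100 = $14,220
Total award: $71,100 + $14,220 = $85,320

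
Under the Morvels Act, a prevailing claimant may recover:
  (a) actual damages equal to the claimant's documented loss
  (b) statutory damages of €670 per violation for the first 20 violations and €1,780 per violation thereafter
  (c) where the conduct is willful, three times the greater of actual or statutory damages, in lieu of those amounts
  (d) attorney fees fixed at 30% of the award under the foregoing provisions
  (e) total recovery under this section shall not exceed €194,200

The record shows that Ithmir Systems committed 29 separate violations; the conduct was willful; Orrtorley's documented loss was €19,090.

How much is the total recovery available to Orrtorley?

€114,738

First 20 violations: 20 × €670 = €13,400
Remaining violations: (29 − 20) × €1,780 = €16,020
Statutory damages: €13,400 + €16,020 = €29,420
Greater of actual damages (€19,090) or statutory damages (€29,420): €29,420
Trebled: 3 × €29,420 = €88,260
Attorney fees: 30% of €88,260 = €26,478
Total before cap: €88,260 + €26,478 = €114,738
Cap at €194,200: €114,738 is within the cap, no reduction.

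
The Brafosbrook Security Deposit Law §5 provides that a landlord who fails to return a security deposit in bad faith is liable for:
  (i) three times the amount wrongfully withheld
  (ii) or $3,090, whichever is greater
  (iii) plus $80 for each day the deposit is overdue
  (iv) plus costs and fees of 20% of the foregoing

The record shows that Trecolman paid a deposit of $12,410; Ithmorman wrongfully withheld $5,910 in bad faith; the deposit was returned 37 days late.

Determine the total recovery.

$24,828

Trebled: 3 × $5,910 = $17,730
Minimum $3,090: $17,730 meets the minimum, no increase.
Late-return penalty: 37 × $80 = $2,960
Damages plus late penalty: $17,730 + $2,960 = $20,690
Costs and fees: 20% of $20,690 = $4,138
Total recovery: $20,690 + $4,138 = $24,828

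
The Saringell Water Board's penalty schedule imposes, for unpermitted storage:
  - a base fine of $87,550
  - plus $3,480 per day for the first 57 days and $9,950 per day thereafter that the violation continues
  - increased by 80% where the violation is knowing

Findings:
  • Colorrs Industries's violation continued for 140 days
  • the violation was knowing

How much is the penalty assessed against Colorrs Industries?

First 57 days: 57 × $3,480 = $198,360
Remaining days: (140 − 57) × $9,950 = $825,850
Per-day component: $198,360 + $825,850 = $1,024,210
Base plus per-day: $87,550 + $1,024,210 = $1,111,760
Enhancement: 80% of $1,111,760 = $889,408
Enhanced fine: $1,111,760 + $889,408 = $2,001,168

$2,001,168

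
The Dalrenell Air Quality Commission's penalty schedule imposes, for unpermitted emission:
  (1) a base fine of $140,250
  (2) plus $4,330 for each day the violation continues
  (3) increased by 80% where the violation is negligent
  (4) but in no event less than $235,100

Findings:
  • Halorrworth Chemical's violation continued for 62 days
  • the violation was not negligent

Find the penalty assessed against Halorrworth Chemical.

$408,710

Per-day component: 62 × $4,330 = $268,460
Base plus per-day: $140,250 + $268,460 = $408,710
The violation was not negligent: no 80% increase.
Minimum $235,100: $408,710 meets the minimum, no increase.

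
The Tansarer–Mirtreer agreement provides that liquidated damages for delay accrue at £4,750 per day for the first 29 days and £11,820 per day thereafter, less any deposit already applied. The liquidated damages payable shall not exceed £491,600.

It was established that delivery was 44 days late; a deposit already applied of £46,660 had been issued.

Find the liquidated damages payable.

First 29 days: 29 × £4,750 = £137,750
Remaining days: (44 − 29) × £11,820 = £177,300
Accrued per-day damages: £137,750 + £177,300 = £315,050
Less deposit already applied: £315,050 − £46,660 = £268,390
Cap at £491,600: £268,390 is within the cap, no reduction.

£268,390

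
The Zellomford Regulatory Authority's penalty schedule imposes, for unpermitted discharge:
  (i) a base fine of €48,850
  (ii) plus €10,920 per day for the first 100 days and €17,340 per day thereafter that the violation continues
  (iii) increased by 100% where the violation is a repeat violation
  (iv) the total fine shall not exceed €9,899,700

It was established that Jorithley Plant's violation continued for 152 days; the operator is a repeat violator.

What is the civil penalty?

First 100 days: 100 × €10,920 = €1,092,000
Remaining days: (152 − 100) × €17,340 = €901,680
Per-day component: €1,092,000 + €901,680 = €1,993,680
Base plus per-day: €48,850 + €1,993,680 = €2,042,530
Enhancement: 100% of €2,042,530 = €2,042,530
Enhanced fine: €2,042,530 + €2,042,530 = €4,085,060
Cap at €9,899,700: €4,085,060 is within the cap, no reduction.

€4,085,060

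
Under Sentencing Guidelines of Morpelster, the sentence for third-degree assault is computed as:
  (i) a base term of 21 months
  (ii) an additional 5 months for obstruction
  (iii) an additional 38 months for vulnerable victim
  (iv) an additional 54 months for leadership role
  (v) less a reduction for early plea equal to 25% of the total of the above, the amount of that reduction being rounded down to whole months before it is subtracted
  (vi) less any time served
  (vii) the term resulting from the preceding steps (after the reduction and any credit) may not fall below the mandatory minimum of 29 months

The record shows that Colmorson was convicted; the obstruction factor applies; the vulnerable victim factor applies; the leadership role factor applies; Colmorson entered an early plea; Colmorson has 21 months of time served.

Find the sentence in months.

Obstruction enhancement: +5 months
Vulnerable victim enhancement: +38 months
Leadership role enhancement: +54 months
Adjusted term: 21 months + 5 months + 38 months + 54 months = 118 months
Early plea reduction: 25% of 118 months = 29 months (rounded down)
After reduction: 118 − 29 = 89 months
Less time served: 89 months − 21 months = 68 months
Minimum 29 months: 68 months meets the minimum, no increase.

68 months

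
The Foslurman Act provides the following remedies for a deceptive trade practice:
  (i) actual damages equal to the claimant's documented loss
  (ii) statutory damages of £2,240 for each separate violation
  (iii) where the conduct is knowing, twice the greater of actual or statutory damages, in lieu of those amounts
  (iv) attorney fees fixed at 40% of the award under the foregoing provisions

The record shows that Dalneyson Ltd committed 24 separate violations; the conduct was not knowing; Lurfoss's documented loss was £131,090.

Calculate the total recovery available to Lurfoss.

Statutory damages: 24 × £2,240 = £53,760
Conduct not knowing: the in-lieu enhancement does not apply.
Actual plus statutory damages: £131,090 + £53,760 = £184,850
Attorney fees: 40% of £184,850 = £73,940
Total recovery: £184,850 + £73,940 = £258,790

£258,790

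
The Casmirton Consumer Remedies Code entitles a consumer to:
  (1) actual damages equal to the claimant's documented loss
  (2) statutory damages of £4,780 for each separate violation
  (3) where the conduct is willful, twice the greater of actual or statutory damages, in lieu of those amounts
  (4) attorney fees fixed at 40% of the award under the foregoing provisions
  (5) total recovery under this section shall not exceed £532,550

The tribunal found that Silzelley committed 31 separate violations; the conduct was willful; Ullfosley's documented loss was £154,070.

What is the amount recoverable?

£431,396

Statutory damages: 31 × £4,780 = £148,180
Greater of actual damages (£154,070) or statutory damages (£148,180): £154,070
Doubled: 2 × £154,070 = £308,140
Attorney fees: 40% of £308,140 = £123,256
Total before cap: £308,140 + £123,256 = £431,396
Cap at £532,550: £431,396 is within the cap, no reduction.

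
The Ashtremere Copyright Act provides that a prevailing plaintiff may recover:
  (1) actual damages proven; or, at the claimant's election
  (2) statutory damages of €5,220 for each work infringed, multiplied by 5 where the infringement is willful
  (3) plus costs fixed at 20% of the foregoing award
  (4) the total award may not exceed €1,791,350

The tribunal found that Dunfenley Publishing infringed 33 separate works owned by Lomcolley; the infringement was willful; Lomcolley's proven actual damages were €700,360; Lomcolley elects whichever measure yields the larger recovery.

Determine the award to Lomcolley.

€1,033,560

Statutory damages: 33 × €5,220 = €172,260
Multiplied by 5: 5 × €172,260 = €861,300
Greater of actual damages (€700,360) or enhanced statutory damages (€861,300): €861,300
Costs: 20% of €861,300 = €172,260
Award plus costs: €861,300 + €172,260 = €1,033,560
Cap at €1,791,350: €1,033,560 is within the cap, no reduction.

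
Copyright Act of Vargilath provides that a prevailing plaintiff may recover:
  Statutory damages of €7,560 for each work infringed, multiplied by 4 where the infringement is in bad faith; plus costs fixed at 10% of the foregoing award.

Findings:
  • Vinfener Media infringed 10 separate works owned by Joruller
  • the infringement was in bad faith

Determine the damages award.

€332,640

Statutory damages: 10 × €7,560 = €75,600
Multiplied by 4: 4 × €75,600 = €302,400
Costs: 10% of €302,400 = €30,240
Award plus costs: €302,400 + €30,240 = €332,640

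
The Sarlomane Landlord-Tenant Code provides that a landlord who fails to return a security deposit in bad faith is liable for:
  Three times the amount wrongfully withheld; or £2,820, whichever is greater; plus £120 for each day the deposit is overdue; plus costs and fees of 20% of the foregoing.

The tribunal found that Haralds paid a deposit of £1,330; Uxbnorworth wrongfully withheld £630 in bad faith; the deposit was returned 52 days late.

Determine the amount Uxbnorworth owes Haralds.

£10,872

Trebled: 3 × £630 = £1,890
Minimum £2,820: £1,890 is below the minimum → £2,820
Late-return penalty: 52 × £120 = £6,240
Damages plus late penalty: £2,820 + £6,240 = £9,060
Costs and fees: 20% of £9,060 = £1,812
Total recovery: £9,060 + £1,812 = £10,872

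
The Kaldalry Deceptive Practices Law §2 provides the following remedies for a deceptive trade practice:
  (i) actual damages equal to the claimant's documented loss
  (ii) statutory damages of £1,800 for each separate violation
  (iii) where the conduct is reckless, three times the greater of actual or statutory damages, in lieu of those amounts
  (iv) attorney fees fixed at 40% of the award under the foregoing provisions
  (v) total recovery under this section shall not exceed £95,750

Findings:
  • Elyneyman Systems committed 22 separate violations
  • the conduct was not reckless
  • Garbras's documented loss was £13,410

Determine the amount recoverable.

Statutory damages: 22 × £1,800 = £39,600
Conduct not reckless: the in-lieu enhancement does not apply.
Actual plus statutory damages: £13,410 + £39,600 = £53,010
Attorney fees: 40% of £53,010 = £21,204
Total before cap: £53,010 + £21,204 = £74,214
Cap at £95,750: £74,214 is within the cap, no reduction.

£74,214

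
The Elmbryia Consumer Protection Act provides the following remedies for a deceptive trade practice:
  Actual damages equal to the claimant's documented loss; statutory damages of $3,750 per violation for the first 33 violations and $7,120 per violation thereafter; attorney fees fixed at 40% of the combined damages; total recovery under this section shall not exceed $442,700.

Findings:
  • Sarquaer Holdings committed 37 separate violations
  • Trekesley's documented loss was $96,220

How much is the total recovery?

$347,830

First 33 violations: 33 × $3,750 = $123,750
Remaining violations: (37 − 33) × $7,120 = $28,480
Statutory damages: $123,750 + $28,480 = $152,230
Combined damages: $96,220 + $152,230 = $248,450
Attorney fees: 40% of $248,450 = $99,380
Total before cap: $248,450 + $99,380 = $347,830
Cap at $442,700: $347,830 is within the cap, no reduction.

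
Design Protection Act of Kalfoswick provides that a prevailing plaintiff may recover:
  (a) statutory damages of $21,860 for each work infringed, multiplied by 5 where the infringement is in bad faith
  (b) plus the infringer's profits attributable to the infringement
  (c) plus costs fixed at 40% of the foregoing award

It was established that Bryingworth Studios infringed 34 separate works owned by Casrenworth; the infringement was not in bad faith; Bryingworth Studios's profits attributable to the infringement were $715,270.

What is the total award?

Statutory damages: 34 × $21,860 = $743,240
Infringement not in bad faith: no ×5 enhancement.
Combined award: $743,240 + $715,270 = $1,458,510
Costs: 40% of $1,458,510 = $583,404
Award plus costs: $1,458,510 + $583,404 = $2,041,914

Award: $2,041,914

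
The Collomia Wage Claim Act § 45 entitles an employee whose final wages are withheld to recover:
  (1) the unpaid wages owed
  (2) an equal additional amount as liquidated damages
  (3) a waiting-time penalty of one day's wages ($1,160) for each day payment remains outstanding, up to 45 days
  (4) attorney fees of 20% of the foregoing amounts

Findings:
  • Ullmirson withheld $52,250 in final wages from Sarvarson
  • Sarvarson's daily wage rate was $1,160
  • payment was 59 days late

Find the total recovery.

$188,040

Liquidated damages (equal amount): $52,250
Penalty days: min(59, 45) = 45
Waiting-time penalty: 45 × $1,160 = $52,200
Subtotal: $52,250 + $52,250 + $52,200 = $156,700
Attorney fees: 20% of $156,700 = $31,340
Total award: $156,700 + $31,340 = $188,040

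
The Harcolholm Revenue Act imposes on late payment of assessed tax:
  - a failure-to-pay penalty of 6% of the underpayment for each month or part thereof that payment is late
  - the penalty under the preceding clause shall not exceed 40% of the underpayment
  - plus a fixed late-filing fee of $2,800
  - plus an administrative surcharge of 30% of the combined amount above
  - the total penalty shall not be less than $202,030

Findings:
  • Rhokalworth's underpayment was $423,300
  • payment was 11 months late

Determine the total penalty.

Accrued rate: 6% × 11 = 66%, capped at 40% → 40%
Failure-to-pay penalty: 40% of $423,300 = $169,320
Penalty before surcharge: $169,320 + $2,800 = $172,120
Administrative surcharge: 30% of $172,120 = $51,636
Total penalty: $172,120 + $51,636 = $223,756
Minimum $202,030: $223,756 meets the minimum, no increase.

$223,756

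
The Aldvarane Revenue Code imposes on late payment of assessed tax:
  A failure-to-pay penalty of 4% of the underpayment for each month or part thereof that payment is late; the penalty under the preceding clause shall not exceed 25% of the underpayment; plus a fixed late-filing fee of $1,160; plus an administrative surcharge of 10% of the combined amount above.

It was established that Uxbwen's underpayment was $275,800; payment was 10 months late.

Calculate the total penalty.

Accrued rate: 4% × 10 = 40%, capped at 25% → 25%
Failure-to-pay penalty: 25% of $275,800 = $68,950
Penalty before surcharge: $68,950 + $1,160 = $70,110
Administrative surcharge: 10% of $70,110 = $7,011
Total penalty: $70,110 + $7,011 = $77,121

$77,121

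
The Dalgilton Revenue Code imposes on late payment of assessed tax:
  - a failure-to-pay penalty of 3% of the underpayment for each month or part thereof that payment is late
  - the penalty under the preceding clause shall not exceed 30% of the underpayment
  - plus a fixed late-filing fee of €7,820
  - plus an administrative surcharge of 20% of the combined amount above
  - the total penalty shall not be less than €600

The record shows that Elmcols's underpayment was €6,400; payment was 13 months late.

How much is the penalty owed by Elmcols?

€11,688

Accrued rate: 3% × 13 = 39%, capped at 30% → 30%
Failure-to-pay penalty: 30% of €6,400 = €1,920
Penalty before surcharge: €1,920 + €7,820 = €9,740
Administrative surcharge: 20% of €9,740 = €1,948
Total penalty: €9,740 + €1,948 = €11,688
Minimum €600: €11,688 meets the minimum, no increase.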